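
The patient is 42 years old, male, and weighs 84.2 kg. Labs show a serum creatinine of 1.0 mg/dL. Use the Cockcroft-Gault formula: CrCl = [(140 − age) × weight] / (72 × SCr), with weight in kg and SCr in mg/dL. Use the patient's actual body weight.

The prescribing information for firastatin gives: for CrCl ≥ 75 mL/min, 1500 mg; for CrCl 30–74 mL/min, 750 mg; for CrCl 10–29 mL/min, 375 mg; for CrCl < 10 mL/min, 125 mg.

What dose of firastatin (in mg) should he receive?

CrCl = (140 − 42) × 84.2 / (72 × 1) = 8251.6 / 72.00 ≈ 114.6 mL/min
CrCl ≈ 115 mL/min → bracket ≥ 75 mL/min.
Dose for this bracket: 1500 mg.

1500 mg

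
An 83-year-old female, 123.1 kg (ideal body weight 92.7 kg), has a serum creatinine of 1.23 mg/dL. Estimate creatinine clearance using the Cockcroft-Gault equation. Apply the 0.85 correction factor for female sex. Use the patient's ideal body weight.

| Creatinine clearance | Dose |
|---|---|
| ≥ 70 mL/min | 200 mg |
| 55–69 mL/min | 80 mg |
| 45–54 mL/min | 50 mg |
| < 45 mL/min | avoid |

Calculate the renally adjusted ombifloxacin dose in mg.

CrCl = (140 − 83) × 92.7 / (72 × 1.23) × 0.85 = 5283.9 / 88.56 × 0.85 ≈ 50.7 mL/min
CrCl ≈ 51 mL/min → bracket 45–54 mL/min.
Dose for this bracket: 50 mg.

50 mg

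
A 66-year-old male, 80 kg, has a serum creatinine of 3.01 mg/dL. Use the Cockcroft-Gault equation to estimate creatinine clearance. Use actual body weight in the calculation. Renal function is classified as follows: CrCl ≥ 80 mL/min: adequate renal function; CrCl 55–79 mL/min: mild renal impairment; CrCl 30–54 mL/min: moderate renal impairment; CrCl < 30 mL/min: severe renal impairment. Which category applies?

severe renal impairment

CrCl = (140 − 66) × 80 / (72 × 3.01) = 5920.0 / 216.72 ≈ 27.3 mL/min
27 mL/min falls in the 'severe renal impairment' range.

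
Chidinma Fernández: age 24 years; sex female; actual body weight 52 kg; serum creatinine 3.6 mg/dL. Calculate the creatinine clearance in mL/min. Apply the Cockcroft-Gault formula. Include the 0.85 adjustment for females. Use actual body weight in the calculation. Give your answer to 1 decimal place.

CrCl = (140 − 24) × 52 / (72 × 3.6) × 0.85 = 6032.0 / 259.20 × 0.85 ≈ 19.8 mL/min

19.8 mL/min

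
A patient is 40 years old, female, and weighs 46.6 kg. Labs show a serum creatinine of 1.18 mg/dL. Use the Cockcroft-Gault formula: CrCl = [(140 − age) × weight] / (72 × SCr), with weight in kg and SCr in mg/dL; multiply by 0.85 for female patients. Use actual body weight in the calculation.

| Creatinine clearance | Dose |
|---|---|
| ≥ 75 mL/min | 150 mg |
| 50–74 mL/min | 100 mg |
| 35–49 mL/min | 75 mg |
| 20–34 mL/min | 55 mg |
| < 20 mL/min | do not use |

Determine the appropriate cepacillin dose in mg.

CrCl = (140 − 40) × 46.6 / (72 × 1.18) × 0.85 = 4660.0 / 84.96 × 0.85 ≈ 46.6 mL/min
CrCl ≈ 47 mL/min → bracket 35–49 mL/min.
Dose for this bracket: 75 mg.

75 mg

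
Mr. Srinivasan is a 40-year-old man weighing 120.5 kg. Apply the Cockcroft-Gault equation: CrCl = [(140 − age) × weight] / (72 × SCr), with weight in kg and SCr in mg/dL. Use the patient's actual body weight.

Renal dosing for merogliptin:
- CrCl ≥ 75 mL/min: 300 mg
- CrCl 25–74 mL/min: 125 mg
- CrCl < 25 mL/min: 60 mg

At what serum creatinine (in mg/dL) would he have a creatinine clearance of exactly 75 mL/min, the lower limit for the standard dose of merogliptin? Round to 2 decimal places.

Standard dose requires CrCl ≥ 75 mL/min.
Set (140 − 40) × 120.5 / (72 × SCr) = 75
SCr = (140 − 40) × 120.5 / (72 × 75) = 2.231 mg/dL

2.23 mg/dL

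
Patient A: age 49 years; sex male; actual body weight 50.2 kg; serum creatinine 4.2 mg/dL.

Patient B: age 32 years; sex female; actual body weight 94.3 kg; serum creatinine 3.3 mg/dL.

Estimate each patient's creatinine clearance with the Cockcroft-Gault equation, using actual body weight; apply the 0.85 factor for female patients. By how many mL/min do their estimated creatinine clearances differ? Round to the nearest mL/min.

Patient A: CrCl = (140 − 49) × 50.2 / (72 × 4.2) = 4568.2 / 302.40 ≈ 15.1 mL/min
Patient B: CrCl = (140 − 32) × 94.3 / (72 × 3.3) × 0.85 = 10184.4 / 237.60 × 0.85 ≈ 36.4 mL/min
|15.1 − 36.4| = 21.3 mL/min

21 mL/min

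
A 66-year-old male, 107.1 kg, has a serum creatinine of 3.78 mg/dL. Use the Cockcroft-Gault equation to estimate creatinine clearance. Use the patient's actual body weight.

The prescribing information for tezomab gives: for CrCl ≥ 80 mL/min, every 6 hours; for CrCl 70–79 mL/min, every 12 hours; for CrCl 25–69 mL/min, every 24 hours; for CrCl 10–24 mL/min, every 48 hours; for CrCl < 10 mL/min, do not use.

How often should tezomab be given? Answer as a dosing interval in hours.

CrCl = (140 − 66) × 107.1 / (72 × 3.78) = 7925.4 / 272.16 ≈ 29.1 mL/min
CrCl ≈ 29 mL/min → bracket 25–69 mL/min → every 24 hours.

every 24 hours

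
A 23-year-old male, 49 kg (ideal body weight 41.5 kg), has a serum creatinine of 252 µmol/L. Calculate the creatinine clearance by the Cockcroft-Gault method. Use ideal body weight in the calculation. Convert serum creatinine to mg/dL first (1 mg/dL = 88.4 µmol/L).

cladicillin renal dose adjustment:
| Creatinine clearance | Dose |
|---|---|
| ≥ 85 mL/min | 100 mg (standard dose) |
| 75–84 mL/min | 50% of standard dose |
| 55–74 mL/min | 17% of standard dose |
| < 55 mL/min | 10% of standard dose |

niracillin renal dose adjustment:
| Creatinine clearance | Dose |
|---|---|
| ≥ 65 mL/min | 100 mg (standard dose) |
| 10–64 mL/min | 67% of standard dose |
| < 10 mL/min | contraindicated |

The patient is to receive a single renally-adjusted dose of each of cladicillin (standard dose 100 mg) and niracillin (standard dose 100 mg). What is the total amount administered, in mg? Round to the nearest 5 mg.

SCr = 252 / 88.4 = 2.851 mg/dL
CrCl = (140 − 23) × 41.5 / (72 × 2.851) = 4855.5 / 205.27 ≈ 23.7 mL/min
CrCl ≈ 24 mL/min.
cladicillin: < 55 mL/min → 10% of 100 mg = 10 mg.
niracillin: 10–64 mL/min → 67% of 100 mg = 67 mg.
Total = 10 + 67 = 77 mg.

75 mg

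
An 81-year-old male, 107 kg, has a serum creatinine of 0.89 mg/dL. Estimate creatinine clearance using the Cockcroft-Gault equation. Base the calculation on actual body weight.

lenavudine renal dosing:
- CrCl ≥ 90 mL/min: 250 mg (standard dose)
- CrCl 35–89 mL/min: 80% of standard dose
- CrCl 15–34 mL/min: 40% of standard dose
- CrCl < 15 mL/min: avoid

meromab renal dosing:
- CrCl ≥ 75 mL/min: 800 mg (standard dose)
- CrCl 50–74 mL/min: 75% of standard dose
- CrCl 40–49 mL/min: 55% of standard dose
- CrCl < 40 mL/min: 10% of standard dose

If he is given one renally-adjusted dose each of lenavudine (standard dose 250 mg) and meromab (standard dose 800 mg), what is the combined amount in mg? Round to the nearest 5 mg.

1050 mg

CrCl = (140 − 81) × 107 / (72 × 0.89) = 6313.0 / 64.08 ≈ 98.5 mL/min
CrCl ≈ 99 mL/min.
lenavudine: ≥ 90 mL/min → 100% of 250 mg = 250 mg.
meromab: ≥ 75 mL/min → 100% of 800 mg = 800 mg.
Total = 250 + 800 = 1050 mg.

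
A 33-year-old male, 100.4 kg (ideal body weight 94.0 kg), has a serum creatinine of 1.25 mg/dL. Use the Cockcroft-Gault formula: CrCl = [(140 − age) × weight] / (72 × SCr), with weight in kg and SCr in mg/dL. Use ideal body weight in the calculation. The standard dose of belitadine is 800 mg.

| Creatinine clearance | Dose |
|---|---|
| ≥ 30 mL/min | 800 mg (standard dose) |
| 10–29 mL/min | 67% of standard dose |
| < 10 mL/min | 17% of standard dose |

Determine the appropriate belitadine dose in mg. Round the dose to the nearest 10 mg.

800 mg

CrCl = (140 − 33) × 94 / (72 × 1.25) = 10058.0 / 90.00 ≈ 111.8 mL/min
CrCl ≈ 112 mL/min → bracket ≥ 30 mL/min.
100% of 800 mg = 800 mg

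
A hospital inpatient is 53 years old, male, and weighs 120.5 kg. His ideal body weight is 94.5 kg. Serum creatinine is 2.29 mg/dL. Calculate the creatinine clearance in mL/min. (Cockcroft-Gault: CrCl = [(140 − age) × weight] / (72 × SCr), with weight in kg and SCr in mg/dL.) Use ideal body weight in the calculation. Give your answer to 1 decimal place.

49.9 mL/min

CrCl = (140 − 53) × 94.5 / (72 × 2.29) = 8221.5 / 164.88 ≈ 49.9 mL/min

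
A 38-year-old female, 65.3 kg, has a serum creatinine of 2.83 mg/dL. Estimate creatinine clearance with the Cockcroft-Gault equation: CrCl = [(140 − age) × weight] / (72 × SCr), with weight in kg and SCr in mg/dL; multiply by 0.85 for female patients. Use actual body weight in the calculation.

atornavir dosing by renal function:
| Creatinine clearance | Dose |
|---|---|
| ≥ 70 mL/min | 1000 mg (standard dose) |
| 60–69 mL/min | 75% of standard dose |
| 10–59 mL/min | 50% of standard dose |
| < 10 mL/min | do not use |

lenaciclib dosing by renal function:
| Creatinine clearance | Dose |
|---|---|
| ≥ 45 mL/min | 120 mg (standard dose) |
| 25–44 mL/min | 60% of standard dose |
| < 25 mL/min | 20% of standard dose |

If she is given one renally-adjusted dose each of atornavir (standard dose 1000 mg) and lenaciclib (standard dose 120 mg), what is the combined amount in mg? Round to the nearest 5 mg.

CrCl = (140 − 38) × 65.3 / (72 × 2.83) × 0.85 = 6660.6 / 203.76 × 0.85 ≈ 27.8 mL/min
CrCl ≈ 28 mL/min.
atornavir: 10–59 mL/min → 50% of 1000 mg = 500 mg.
lenaciclib: 25–44 mL/min → 60% of 120 mg = 72 mg.
Total = 500 + 72 = 572 mg.

570 mg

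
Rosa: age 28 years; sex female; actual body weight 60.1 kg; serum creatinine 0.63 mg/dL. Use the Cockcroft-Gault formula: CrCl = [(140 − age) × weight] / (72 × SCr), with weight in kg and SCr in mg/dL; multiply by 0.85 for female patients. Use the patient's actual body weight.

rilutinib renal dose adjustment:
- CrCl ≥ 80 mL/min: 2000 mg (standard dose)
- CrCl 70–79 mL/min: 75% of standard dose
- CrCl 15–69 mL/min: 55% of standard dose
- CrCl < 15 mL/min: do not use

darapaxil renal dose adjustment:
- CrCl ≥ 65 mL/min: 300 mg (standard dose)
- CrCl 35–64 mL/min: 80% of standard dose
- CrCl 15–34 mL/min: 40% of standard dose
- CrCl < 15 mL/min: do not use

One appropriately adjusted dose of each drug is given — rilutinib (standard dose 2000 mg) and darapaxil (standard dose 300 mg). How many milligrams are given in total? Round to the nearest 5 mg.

2300 mg

CrCl = (140 − 28) × 60.1 / (72 × 0.63) × 0.85 = 6731.2 / 45.36 × 0.85 ≈ 126.1 mL/min
CrCl ≈ 126 mL/min.
rilutinib: ≥ 80 mL/min → 100% of 2000 mg = 2000 mg.
darapaxil: ≥ 65 mL/min → 100% of 300 mg = 300 mg.
Total = 2000 + 300 = 2300 mg.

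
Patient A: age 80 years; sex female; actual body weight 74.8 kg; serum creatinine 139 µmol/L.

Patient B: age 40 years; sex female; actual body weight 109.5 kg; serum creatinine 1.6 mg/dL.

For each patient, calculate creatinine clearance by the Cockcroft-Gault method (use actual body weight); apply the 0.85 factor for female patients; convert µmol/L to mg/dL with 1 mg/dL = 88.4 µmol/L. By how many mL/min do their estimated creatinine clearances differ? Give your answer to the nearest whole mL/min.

Patient A: SCr = 139 / 88.4 = 1.572 mg/dL
Patient A: CrCl = (140 − 80) × 74.8 / (72 × 1.572) × 0.85 = 4488.0 / 113.18 × 0.85 ≈ 33.7 mL/min
Patient B: CrCl = (140 − 40) × 109.5 / (72 × 1.6) × 0.85 = 10950.0 / 115.20 × 0.85 ≈ 80.8 mL/min
|33.7 − 80.8| = 47.1 mL/min

47 mL/min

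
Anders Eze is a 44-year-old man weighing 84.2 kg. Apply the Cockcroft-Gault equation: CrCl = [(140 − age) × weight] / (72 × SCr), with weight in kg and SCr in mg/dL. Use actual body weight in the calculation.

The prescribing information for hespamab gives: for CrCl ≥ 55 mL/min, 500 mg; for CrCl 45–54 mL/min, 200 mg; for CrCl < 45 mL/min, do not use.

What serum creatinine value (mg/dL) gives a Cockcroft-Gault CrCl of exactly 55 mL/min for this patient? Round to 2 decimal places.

Standard dose requires CrCl ≥ 55 mL/min.
Set (140 − 44) × 84.2 / (72 × SCr) = 55
SCr = (140 − 44) × 84.2 / (72 × 55) = 2.041 mg/dL

2.04 mg/dL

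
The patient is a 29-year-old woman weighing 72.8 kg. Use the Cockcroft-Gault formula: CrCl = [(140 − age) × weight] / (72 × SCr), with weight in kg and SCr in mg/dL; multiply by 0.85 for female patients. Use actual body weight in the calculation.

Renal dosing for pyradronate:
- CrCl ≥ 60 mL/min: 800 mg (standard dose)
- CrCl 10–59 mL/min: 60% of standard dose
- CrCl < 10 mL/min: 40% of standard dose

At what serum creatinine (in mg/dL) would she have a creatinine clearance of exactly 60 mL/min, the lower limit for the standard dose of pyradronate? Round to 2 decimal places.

1.59 mg/dL

Standard dose requires CrCl ≥ 60 mL/min.
Set (140 − 29) × 72.8 × 0.85 / (72 × SCr) = 60
SCr = (140 − 29) × 72.8 × 0.85 / (72 × 60) = 1.590 mg/dL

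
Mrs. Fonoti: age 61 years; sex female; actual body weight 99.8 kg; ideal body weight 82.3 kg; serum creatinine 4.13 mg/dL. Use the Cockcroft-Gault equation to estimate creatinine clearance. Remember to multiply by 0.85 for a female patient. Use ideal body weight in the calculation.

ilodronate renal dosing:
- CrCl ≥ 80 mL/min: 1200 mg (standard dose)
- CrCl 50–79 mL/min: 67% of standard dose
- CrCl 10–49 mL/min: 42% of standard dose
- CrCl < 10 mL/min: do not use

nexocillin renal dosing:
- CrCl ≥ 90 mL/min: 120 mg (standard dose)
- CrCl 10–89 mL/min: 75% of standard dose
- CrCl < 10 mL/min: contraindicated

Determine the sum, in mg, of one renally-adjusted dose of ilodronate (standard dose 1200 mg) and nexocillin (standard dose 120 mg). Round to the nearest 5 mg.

CrCl = (140 − 61) × 82.3 / (72 × 4.13) × 0.85 = 6501.7 / 297.36 × 0.85 ≈ 18.6 mL/min
CrCl ≈ 19 mL/min.
ilodronate: 10–49 mL/min → 42% of 1200 mg = 504 mg.
nexocillin: 10–89 mL/min → 75% of 120 mg = 90 mg.
Total = 504 + 90 = 594 mg.

595 mg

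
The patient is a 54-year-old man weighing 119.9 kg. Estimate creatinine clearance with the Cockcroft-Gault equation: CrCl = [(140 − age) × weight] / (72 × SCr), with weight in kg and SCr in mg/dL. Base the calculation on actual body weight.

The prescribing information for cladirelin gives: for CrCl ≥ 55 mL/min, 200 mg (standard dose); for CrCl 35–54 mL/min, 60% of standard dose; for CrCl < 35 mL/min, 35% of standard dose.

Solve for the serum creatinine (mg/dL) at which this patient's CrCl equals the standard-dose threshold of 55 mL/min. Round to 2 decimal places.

2.60 mg/dL

Standard dose requires CrCl ≥ 55 mL/min.
Set (140 − 54) × 119.9 / (72 × SCr) = 55
SCr = (140 − 54) × 119.9 / (72 × 55) = 2.604 mg/dL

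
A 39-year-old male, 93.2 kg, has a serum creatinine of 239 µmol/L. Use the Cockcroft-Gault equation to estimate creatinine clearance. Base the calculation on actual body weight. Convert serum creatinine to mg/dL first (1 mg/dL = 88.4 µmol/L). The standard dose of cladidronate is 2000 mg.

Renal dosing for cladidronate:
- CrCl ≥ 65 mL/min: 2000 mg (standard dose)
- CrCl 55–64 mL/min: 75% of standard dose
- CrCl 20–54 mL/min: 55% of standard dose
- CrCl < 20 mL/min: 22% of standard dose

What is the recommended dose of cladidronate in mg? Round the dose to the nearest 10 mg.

SCr = 239 / 88.4 = 2.704 mg/dL
CrCl = (140 − 39) × 93.2 / (72 × 2.704) = 9413.2 / 194.69 ≈ 48.4 mL/min
CrCl ≈ 48 mL/min → bracket 20–54 mL/min.
55% of 2000 mg = 1100 mg

1100 mg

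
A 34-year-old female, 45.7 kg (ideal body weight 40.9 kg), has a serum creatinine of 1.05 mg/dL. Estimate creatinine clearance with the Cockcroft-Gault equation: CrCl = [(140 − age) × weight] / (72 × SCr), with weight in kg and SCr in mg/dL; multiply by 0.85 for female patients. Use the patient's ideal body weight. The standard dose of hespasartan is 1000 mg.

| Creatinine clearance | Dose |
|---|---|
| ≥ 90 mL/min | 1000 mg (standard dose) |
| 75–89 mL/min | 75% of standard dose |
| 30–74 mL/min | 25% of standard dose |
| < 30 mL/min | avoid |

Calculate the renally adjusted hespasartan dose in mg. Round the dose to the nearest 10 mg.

CrCl = (140 − 34) × 40.9 / (72 × 1.05) × 0.85 = 4335.4 / 75.60 × 0.85 ≈ 48.7 mL/min
CrCl ≈ 49 mL/min → bracket 30–74 mL/min.
25% of 1000 mg = 250 mg

250 mg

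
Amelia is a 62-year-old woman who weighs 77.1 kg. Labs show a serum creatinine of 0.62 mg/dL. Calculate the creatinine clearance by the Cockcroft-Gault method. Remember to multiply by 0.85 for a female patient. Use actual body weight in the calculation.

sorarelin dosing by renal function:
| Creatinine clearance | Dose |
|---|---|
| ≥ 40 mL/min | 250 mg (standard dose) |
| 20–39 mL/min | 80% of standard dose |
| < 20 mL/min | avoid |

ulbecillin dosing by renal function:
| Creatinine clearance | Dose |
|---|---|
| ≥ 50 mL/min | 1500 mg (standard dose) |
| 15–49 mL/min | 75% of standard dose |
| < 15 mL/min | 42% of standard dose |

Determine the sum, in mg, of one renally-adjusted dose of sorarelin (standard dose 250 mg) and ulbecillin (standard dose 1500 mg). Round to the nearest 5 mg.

CrCl = (140 − 62) × 77.1 / (72 × 0.62) × 0.85 = 6013.8 / 44.64 × 0.85 ≈ 114.5 mL/min
CrCl ≈ 115 mL/min.
sorarelin: ≥ 40 mL/min → 100% of 250 mg = 250 mg.
ulbecillin: ≥ 50 mL/min → 100% of 1500 mg = 1500 mg.
Total = 250 + 1500 = 1750 mg.

1750 mg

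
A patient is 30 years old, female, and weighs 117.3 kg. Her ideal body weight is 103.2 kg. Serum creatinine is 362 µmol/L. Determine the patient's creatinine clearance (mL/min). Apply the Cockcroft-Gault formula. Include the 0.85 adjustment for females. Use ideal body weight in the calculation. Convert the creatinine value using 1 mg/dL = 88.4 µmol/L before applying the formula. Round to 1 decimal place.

SCr = 362 / 88.4 = 4.095 mg/dL
CrCl = (140 − 30) × 103.2 / (72 × 4.095) × 0.85 = 11352.0 / 294.84 × 0.85 ≈ 32.7 mL/min

32.7 mL/min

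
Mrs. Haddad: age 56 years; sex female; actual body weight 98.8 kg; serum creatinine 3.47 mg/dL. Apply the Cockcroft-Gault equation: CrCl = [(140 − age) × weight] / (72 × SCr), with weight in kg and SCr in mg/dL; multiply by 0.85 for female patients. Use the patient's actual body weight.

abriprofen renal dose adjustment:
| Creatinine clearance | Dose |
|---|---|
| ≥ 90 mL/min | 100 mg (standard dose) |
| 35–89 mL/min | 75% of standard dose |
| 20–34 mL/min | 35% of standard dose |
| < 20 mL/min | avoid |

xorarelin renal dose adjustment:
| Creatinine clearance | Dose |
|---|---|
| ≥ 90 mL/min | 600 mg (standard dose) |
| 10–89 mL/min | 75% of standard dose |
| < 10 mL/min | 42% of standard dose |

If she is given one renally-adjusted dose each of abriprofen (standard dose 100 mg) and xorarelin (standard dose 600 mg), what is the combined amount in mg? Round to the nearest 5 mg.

CrCl = (140 − 56) × 98.8 / (72 × 3.47) × 0.85 = 8299.2 / 249.84 × 0.85 ≈ 28.2 mL/min
CrCl ≈ 28 mL/min.
abriprofen: 20–34 mL/min → 35% of 100 mg = 35 mg.
xorarelin: 10–89 mL/min → 75% of 600 mg = 450 mg.
Total = 35 + 450 = 485 mg.

485 mg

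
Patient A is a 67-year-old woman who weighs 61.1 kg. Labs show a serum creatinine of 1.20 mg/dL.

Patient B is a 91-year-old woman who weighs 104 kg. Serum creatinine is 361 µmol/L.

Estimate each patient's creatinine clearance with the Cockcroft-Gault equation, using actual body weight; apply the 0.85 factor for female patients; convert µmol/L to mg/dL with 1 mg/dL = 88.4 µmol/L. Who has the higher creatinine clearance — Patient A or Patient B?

Patient A

Patient A: CrCl = (140 − 67) × 61.1 / (72 × 1.2) × 0.85 = 4460.3 / 86.40 × 0.85 ≈ 43.9 mL/min
Patient B: SCr = 361 / 88.4 = 4.084 mg/dL
Patient B: CrCl = (140 − 91) × 104 / (72 × 4.084) × 0.85 = 5096.0 / 294.05 × 0.85 ≈ 14.7 mL/min
43.9 vs 14.7 mL/min → Patient A is higher.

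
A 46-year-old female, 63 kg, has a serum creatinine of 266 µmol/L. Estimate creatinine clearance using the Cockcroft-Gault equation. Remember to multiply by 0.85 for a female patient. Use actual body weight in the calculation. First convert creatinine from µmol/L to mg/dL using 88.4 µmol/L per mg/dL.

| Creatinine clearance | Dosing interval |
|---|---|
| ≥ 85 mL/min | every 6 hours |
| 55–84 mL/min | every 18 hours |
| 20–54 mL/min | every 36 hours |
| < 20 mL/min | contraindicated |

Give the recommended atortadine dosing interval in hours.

SCr = 266 / 88.4 = 3.009 mg/dL
CrCl = (140 − 46) × 63 / (72 × 3.009) × 0.85 = 5922.0 / 216.65 × 0.85 ≈ 23.2 mL/min
CrCl ≈ 23 mL/min → bracket 20–54 mL/min → every 36 hours.

every 36 hours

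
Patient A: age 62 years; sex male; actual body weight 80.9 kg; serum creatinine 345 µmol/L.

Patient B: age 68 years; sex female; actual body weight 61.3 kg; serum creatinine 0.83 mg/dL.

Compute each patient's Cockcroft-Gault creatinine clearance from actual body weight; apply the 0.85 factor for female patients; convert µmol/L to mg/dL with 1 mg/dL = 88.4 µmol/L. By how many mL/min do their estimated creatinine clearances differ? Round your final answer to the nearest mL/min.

40 mL/min

Patient A: SCr = 345 / 88.4 = 3.903 mg/dL
Patient A: CrCl = (140 − 62) × 80.9 / (72 × 3.903) = 6310.2 / 281.02 ≈ 22.5 mL/min
Patient B: CrCl = (140 − 68) × 61.3 / (72 × 0.83) × 0.85 = 4413.6 / 59.76 × 0.85 ≈ 62.8 mL/min
|22.5 − 62.8| = 40.3 mL/min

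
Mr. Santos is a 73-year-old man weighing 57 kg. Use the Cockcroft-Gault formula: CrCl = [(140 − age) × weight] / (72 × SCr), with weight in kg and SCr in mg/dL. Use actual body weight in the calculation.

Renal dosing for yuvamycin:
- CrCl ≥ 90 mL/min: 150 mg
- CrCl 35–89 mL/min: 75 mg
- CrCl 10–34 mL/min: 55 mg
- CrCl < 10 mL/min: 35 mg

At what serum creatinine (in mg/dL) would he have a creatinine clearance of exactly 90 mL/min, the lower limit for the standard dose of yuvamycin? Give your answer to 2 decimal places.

Standard dose requires CrCl ≥ 90 mL/min.
Set (140 − 73) × 57 / (72 × SCr) = 90
SCr = (140 − 73) × 57 / (72 × 90) = 0.589 mg/dL

0.59 mg/dL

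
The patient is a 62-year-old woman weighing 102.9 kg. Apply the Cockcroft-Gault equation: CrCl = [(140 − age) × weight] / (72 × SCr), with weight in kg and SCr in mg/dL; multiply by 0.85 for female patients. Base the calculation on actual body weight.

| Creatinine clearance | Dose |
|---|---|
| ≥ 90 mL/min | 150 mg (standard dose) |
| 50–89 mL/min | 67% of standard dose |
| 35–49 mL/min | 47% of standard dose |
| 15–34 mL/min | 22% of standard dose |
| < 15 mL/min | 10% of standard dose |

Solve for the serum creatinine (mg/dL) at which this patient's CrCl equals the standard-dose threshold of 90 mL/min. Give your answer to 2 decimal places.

1.05 mg/dL

Standard dose requires CrCl ≥ 90 mL/min.
Set (140 − 62) × 102.9 × 0.85 / (72 × SCr) = 90
SCr = (140 − 62) × 102.9 × 0.85 / (72 × 90) = 1.053 mg/dL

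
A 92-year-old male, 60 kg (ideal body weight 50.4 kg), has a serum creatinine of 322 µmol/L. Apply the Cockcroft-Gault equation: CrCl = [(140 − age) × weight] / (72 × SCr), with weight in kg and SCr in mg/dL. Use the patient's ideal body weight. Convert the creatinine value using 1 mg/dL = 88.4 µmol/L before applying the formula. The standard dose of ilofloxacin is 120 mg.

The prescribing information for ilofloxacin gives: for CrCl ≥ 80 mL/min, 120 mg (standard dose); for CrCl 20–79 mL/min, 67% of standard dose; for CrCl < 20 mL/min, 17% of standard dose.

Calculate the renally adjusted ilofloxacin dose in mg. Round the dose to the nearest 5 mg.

20 mg

SCr = 322 / 88.4 = 3.643 mg/dL
CrCl = (140 − 92) × 50.4 / (72 × 3.643) = 2419.2 / 262.30 ≈ 9.2 mL/min
CrCl ≈ 9 mL/min → bracket < 20 mL/min.
17% of 120 mg = 20.4 mg → 20 mg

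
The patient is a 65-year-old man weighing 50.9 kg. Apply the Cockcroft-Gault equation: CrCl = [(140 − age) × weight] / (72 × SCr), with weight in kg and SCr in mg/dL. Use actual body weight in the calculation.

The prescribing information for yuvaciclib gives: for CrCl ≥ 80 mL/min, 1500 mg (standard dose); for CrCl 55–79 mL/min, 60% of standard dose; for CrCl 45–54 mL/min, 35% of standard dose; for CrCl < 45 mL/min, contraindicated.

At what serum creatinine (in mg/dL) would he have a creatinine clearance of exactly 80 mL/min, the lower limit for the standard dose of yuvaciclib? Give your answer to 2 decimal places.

0.66 mg/dL

Standard dose requires CrCl ≥ 80 mL/min.
Set (140 − 65) × 50.9 / (72 × SCr) = 80
SCr = (140 − 65) × 50.9 / (72 × 80) = 0.663 mg/dL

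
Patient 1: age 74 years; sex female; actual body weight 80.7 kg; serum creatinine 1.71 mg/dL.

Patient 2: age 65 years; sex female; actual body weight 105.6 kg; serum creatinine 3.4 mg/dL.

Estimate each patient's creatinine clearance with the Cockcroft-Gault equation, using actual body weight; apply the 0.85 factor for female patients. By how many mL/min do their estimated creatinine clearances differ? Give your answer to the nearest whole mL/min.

Patient 1: CrCl = (140 − 74) × 80.7 / (72 × 1.71) × 0.85 = 5326.2 / 123.12 × 0.85 ≈ 36.8 mL/min
Patient 2: CrCl = (140 − 65) × 105.6 / (72 × 3.4) × 0.85 = 7920.0 / 244.80 × 0.85 ≈ 27.5 mL/min
|36.8 − 27.5| = 9.3 mL/min

9 mL/min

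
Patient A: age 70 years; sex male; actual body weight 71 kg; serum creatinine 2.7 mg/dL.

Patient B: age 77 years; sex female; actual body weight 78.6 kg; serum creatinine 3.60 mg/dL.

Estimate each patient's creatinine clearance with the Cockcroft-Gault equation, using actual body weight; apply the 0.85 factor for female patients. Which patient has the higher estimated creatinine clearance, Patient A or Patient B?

Patient A: CrCl = (140 − 70) × 71 / (72 × 2.7) = 4970.0 / 194.40 ≈ 25.6 mL/min
Patient B: CrCl = (140 − 77) × 78.6 / (72 × 3.6) × 0.85 = 4951.8 / 259.20 × 0.85 ≈ 16.2 mL/min
25.6 vs 16.2 mL/min → Patient A is higher.

Patient A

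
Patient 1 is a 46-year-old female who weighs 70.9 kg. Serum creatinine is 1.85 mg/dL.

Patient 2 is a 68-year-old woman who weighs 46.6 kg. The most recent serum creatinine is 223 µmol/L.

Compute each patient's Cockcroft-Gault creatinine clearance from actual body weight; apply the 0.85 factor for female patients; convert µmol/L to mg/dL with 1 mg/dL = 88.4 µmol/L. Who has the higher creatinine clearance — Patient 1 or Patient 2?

Patient 1: CrCl = (140 − 46) × 70.9 / (72 × 1.85) × 0.85 = 6664.6 / 133.20 × 0.85 ≈ 42.5 mL/min
Patient 2: SCr = 223 / 88.4 = 2.523 mg/dL
Patient 2: CrCl = (140 − 68) × 46.6 / (72 × 2.523) × 0.85 = 3355.2 / 181.66 × 0.85 ≈ 15.7 mL/min
42.5 vs 15.7 mL/min → Patient 1 is higher.

Patient 1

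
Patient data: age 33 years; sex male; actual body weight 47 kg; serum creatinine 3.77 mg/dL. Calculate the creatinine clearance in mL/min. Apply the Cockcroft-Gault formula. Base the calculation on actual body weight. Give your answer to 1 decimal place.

CrCl = (140 − 33) × 47 / (72 × 3.77) = 5029.0 / 271.44 ≈ 18.5 mL/min

18.5 mL/min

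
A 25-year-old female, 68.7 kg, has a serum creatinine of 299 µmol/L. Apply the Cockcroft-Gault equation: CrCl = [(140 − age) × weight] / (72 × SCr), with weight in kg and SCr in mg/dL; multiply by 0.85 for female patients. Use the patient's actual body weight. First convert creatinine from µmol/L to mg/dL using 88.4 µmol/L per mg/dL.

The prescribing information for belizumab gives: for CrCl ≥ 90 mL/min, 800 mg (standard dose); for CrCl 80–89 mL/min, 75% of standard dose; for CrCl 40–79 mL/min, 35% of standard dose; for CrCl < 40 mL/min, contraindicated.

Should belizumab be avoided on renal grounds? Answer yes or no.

SCr = 299 / 88.4 = 3.382 mg/dL
CrCl = (140 − 25) × 68.7 / (72 × 3.382) × 0.85 = 7900.5 / 243.50 × 0.85 ≈ 27.6 mL/min
CrCl ≈ 28 mL/min, which is < 40 mL/min.

yes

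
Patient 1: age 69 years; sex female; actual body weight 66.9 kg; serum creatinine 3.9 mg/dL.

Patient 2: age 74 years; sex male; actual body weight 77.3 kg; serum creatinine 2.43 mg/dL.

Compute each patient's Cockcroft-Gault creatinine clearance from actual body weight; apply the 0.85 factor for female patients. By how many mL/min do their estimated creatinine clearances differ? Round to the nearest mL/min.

15 mL/min

Patient 1: CrCl = (140 − 69) × 66.9 / (72 × 3.9) × 0.85 = 4749.9 / 280.80 × 0.85 ≈ 14.4 mL/min
Patient 2: CrCl = (140 − 74) × 77.3 / (72 × 2.43) = 5101.8 / 174.96 ≈ 29.2 mL/min
|14.4 − 29.2| = 14.8 mL/min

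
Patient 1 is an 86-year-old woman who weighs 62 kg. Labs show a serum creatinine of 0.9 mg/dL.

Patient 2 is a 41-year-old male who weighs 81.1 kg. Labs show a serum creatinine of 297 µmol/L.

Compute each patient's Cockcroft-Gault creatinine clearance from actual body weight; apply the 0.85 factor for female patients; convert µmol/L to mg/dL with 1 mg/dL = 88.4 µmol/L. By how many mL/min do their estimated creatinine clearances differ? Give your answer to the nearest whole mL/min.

Patient 1: CrCl = (140 − 86) × 62 / (72 × 0.9) × 0.85 = 3348.0 / 64.80 × 0.85 ≈ 43.9 mL/min
Patient 2: SCr = 297 / 88.4 = 3.36 mg/dL
Patient 2: CrCl = (140 − 41) × 81.1 / (72 × 3.36) = 8028.9 / 241.92 ≈ 33.2 mL/min
|43.9 − 33.2| = 10.7 mL/min

11 mL/min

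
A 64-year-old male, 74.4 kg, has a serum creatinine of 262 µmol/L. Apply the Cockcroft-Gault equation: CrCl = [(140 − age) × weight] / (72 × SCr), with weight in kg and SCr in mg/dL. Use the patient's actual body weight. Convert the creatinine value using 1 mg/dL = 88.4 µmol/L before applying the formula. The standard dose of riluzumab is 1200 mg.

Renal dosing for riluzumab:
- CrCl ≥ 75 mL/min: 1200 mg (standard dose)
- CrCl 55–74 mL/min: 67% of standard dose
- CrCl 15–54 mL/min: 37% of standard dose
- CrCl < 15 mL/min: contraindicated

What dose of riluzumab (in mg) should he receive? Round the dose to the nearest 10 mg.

440 mg

SCr = 262 / 88.4 = 2.964 mg/dL
CrCl = (140 − 64) × 74.4 / (72 × 2.964) = 5654.4 / 213.41 ≈ 26.5 mL/min
CrCl ≈ 26 mL/min → bracket 15–54 mL/min.
37% of 1200 mg = 444 mg → 440 mg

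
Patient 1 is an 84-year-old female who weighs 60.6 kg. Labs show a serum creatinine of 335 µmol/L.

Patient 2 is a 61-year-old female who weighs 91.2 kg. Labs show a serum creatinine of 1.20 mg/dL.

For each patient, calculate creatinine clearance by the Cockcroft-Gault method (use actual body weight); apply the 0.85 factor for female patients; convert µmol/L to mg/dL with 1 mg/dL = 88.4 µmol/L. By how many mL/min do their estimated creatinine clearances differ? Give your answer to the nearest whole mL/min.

60 mL/min

Patient 1: SCr = 335 / 88.4 = 3.79 mg/dL
Patient 1: CrCl = (140 − 84) × 60.6 / (72 × 3.79) × 0.85 = 3393.6 / 272.88 × 0.85 ≈ 10.6 mL/min
Patient 2: CrCl = (140 − 61) × 91.2 / (72 × 1.2) × 0.85 = 7204.8 / 86.40 × 0.85 ≈ 70.9 mL/min
|10.6 − 70.9| = 60.3 mL/min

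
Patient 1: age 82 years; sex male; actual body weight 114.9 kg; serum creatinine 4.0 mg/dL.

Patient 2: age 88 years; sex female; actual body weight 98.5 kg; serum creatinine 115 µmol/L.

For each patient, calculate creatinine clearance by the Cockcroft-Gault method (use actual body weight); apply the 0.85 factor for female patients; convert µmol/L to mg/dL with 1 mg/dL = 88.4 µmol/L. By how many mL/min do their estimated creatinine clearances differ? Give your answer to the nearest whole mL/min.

23 mL/min

Patient 1: CrCl = (140 − 82) × 114.9 / (72 × 4) = 6664.2 / 288.00 ≈ 23.1 mL/min
Patient 2: SCr = 115 / 88.4 = 1.301 mg/dL
Patient 2: CrCl = (140 − 88) × 98.5 / (72 × 1.301) × 0.85 = 5122.0 / 93.67 × 0.85 ≈ 46.5 mL/min
|23.1 − 46.5| = 23.4 mL/min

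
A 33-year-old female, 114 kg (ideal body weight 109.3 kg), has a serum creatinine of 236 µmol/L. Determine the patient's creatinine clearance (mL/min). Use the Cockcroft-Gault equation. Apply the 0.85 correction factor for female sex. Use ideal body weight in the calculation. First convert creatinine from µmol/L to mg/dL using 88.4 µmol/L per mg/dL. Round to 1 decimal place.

51.7 mL/min

SCr = 236 / 88.4 = 2.67 mg/dL
CrCl = (140 − 33) × 109.3 / (72 × 2.67) × 0.85 = 11695.1 / 192.24 × 0.85 ≈ 51.7 mL/min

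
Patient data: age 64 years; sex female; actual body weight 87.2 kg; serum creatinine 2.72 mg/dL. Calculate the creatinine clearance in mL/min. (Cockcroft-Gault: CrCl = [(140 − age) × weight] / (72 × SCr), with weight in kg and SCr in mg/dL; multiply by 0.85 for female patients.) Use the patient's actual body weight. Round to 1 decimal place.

28.8 mL/min

CrCl = (140 − 64) × 87.2 / (72 × 2.72) × 0.85 = 6627.2 / 195.84 × 0.85 ≈ 28.8 mL/min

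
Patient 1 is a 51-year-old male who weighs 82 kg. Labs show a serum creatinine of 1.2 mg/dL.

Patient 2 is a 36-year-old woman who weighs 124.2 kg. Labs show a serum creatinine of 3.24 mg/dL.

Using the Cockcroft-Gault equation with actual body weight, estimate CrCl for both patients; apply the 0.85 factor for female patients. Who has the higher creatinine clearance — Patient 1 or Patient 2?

Patient 1: CrCl = (140 − 51) × 82 / (72 × 1.2) = 7298.0 / 86.40 ≈ 84.5 mL/min
Patient 2: CrCl = (140 − 36) × 124.2 / (72 × 3.24) × 0.85 = 12916.8 / 233.28 × 0.85 ≈ 47.1 mL/min
84.5 vs 47.1 mL/min → Patient 1 is higher.

Patient 1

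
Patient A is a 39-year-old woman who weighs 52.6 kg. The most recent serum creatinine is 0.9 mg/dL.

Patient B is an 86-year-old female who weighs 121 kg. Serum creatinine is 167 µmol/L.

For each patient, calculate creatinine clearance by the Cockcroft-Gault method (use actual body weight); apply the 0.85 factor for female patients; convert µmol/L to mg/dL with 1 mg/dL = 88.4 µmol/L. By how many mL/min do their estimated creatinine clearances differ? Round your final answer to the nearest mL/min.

Patient A: CrCl = (140 − 39) × 52.6 / (72 × 0.9) × 0.85 = 5312.6 / 64.80 × 0.85 ≈ 69.7 mL/min
Patient B: SCr = 167 / 88.4 = 1.889 mg/dL
Patient B: CrCl = (140 − 86) × 121 / (72 × 1.889) × 0.85 = 6534.0 / 136.01 × 0.85 ≈ 40.8 mL/min
|69.7 − 40.8| = 28.9 mL/min

29 mL/min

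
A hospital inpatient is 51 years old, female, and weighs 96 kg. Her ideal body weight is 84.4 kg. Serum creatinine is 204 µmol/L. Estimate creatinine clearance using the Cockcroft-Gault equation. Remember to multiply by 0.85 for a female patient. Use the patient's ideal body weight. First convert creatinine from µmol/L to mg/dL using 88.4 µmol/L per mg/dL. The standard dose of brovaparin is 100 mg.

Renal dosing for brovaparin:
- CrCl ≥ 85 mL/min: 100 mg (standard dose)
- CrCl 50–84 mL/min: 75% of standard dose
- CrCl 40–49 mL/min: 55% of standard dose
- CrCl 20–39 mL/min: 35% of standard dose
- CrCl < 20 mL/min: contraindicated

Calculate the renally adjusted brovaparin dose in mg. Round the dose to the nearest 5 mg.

SCr = 204 / 88.4 = 2.308 mg/dL
CrCl = (140 − 51) × 84.4 / (72 × 2.308) × 0.85 = 7511.6 / 166.18 × 0.85 ≈ 38.4 mL/min
CrCl ≈ 38 mL/min → bracket 20–39 mL/min.
35% of 100 mg = 35 mg

35 mg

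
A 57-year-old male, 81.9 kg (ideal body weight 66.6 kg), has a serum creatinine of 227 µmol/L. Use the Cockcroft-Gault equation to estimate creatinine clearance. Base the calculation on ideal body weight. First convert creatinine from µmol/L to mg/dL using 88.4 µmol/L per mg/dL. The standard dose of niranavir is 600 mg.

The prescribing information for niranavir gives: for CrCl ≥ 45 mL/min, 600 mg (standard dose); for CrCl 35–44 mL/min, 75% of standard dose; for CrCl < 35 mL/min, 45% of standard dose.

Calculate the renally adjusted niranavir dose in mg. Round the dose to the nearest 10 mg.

270 mg

SCr = 227 / 88.4 = 2.568 mg/dL
CrCl = (140 − 57) × 66.6 / (72 × 2.568) = 5527.8 / 184.90 ≈ 29.9 mL/min
CrCl ≈ 30 mL/min → bracket < 35 mL/min.
45% of 600 mg = 270 mg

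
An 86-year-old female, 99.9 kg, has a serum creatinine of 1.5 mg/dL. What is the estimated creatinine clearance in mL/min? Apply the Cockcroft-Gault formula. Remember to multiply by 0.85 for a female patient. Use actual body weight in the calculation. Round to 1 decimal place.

42.5 mL/min

CrCl = (140 − 86) × 99.9 / (72 × 1.5) × 0.85 = 5394.6 / 108.00 × 0.85 ≈ 42.5 mL/min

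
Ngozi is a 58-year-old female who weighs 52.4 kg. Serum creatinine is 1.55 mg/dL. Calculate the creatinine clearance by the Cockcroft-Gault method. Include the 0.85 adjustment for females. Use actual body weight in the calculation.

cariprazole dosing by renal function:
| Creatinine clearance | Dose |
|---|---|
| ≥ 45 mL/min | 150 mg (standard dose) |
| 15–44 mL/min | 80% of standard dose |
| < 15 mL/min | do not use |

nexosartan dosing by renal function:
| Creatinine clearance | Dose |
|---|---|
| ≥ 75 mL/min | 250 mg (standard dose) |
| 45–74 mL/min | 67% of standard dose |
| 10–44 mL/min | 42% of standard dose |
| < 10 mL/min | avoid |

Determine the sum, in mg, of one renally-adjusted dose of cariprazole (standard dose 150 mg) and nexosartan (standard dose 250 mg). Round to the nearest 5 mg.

CrCl = (140 − 58) × 52.4 / (72 × 1.55) × 0.85 = 4296.8 / 111.60 × 0.85 ≈ 32.7 mL/min
CrCl ≈ 33 mL/min.
cariprazole: 15–44 mL/min → 80% of 150 mg = 120 mg.
nexosartan: 10–44 mL/min → 42% of 250 mg = 105 mg.
Total = 120 + 105 = 225 mg.

225 mg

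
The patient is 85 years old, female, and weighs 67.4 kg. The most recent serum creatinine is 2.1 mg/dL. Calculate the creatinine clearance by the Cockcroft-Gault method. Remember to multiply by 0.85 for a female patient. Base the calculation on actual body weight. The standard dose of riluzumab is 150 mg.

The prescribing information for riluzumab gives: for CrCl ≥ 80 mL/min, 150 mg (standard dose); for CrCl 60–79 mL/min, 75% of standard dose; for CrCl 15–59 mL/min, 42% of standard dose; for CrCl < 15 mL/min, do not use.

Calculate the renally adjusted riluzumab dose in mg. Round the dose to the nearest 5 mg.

65 mg

CrCl = (140 − 85) × 67.4 / (72 × 2.1) × 0.85 = 3707.0 / 151.20 × 0.85 ≈ 20.8 mL/min
CrCl ≈ 21 mL/min → bracket 15–59 mL/min.
42% of 150 mg = 63 mg → 65 mg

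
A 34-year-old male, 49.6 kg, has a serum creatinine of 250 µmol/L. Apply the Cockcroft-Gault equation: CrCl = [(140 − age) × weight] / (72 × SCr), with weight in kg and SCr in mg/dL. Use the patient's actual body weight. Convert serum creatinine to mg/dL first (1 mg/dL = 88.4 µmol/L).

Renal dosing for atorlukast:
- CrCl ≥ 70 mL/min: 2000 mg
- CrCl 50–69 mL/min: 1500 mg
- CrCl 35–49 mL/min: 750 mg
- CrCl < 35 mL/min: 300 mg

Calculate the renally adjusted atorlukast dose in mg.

SCr = 250 / 88.4 = 2.828 mg/dL
CrCl = (140 − 34) × 49.6 / (72 × 2.828) = 5257.6 / 203.62 ≈ 25.8 mL/min
CrCl ≈ 26 mL/min → bracket < 35 mL/min.
Dose for this bracket: 300 mg.

300 mg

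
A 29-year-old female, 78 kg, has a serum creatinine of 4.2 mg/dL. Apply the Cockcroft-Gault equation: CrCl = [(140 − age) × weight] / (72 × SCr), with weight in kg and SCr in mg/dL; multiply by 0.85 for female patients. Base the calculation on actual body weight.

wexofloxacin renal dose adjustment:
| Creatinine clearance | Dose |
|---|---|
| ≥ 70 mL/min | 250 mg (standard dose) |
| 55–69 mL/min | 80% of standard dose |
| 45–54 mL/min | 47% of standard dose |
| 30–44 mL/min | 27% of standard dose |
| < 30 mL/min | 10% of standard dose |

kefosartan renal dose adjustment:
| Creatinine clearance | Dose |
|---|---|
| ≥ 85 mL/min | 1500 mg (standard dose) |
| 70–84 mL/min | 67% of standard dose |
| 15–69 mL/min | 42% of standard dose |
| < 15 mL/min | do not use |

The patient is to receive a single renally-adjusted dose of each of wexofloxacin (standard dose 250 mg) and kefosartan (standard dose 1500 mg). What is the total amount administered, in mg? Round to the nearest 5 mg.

655 mg

CrCl = (140 − 29) × 78 / (72 × 4.2) × 0.85 = 8658.0 / 302.40 × 0.85 ≈ 24.3 mL/min
CrCl ≈ 24 mL/min.
wexofloxacin: < 30 mL/min → 10% of 250 mg = 25 mg.
kefosartan: 15–69 mL/min → 42% of 1500 mg = 630 mg.
Total = 25 + 630 = 655 mg.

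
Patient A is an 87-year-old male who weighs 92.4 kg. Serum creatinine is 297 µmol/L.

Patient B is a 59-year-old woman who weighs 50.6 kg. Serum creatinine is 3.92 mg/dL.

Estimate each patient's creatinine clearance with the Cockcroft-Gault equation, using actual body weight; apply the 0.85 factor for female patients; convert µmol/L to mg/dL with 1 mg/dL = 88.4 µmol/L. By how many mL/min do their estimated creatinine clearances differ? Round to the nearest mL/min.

Patient A: SCr = 297 / 88.4 = 3.36 mg/dL
Patient A: CrCl = (140 − 87) × 92.4 / (72 × 3.36) = 4897.2 / 241.92 ≈ 20.2 mL/min
Patient B: CrCl = (140 − 59) × 50.6 / (72 × 3.92) × 0.85 = 4098.6 / 282.24 × 0.85 ≈ 12.3 mL/min
|20.2 − 12.3| = 7.9 mL/min

8 mL/min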